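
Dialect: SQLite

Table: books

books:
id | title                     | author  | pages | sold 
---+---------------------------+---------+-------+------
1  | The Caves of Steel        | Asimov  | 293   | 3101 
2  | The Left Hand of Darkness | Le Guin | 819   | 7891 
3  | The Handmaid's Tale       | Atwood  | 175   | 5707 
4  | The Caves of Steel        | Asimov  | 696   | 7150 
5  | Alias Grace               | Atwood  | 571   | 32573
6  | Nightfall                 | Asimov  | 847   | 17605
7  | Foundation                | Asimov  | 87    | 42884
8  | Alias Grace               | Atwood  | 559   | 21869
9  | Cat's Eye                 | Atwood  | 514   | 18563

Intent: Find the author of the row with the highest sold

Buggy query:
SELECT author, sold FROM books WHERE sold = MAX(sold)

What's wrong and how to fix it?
Bug: MAX(sold) is an aggregate and cannot be used directly in WHERE

Fix: Wrap MAX in a scalar subquery so WHERE compares against a single value

Corrected query:
SELECT author, sold FROM books WHERE sold = (SELECT MAX(sold) FROM books)

Result:
author | sold 
-------+------
Asimov | 42884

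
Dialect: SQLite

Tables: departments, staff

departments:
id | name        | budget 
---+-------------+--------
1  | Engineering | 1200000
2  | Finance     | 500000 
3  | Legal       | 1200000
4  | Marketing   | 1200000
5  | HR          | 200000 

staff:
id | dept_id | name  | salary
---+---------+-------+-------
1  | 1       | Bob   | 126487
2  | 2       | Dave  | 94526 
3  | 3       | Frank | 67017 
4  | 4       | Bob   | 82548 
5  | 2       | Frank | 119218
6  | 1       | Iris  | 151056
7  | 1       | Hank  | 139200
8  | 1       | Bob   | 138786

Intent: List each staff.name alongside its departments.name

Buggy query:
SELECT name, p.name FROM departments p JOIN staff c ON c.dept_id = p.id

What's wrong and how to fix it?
Bug: 'name' exists in both joined tables, so the database can't tell which one is meant

Fix: Prefix ambiguous columns with the table alias

Corrected query:
SELECT c.name, p.name FROM departments p JOIN staff c ON c.dept_id = p.id

Result:
name  | name       
------+------------
Bob   | Engineering
Dave  | Finance    
Frank | Legal      
Bob   | Marketing  
Frank | Finance    
Iris  | Engineering
Hank  | Engineering
Bob   | Engineering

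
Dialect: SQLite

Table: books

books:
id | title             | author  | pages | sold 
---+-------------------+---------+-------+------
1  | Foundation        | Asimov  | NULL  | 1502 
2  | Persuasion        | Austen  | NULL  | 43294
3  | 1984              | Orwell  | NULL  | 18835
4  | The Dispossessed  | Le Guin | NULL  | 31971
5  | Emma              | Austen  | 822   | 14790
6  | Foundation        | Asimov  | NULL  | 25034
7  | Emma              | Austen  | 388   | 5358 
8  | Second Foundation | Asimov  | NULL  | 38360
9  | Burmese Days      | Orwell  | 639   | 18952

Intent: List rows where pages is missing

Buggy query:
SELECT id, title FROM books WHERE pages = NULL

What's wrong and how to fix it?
Bug: Comparing to NULL with '=' never matches; NULL = NULL is unknown, not true

Fix: Replace '= NULL' with 'IS NULL'

Corrected query:
SELECT id, title FROM books WHERE pages IS NULL

Result:
id | title            
---+------------------
1  | Foundation       
2  | Persuasion       
3  | 1984             
4  | The Dispossessed 
6  | Foundation       
8  | Second Foundation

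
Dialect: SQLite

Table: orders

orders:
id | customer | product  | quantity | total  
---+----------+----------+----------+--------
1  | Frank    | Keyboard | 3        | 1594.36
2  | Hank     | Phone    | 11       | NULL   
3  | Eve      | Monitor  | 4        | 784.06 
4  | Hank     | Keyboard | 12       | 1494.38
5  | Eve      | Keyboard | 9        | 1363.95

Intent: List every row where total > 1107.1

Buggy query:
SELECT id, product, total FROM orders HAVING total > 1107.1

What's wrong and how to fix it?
Bug: HAVING filters the output of aggregation, but this query has no GROUP BY and no aggregate functions, so SQLite rejects it (HAVING clause on a non-aggregate query); the condition here is per row

Fix: Replace HAVING with WHERE since the condition applies to individual rows

Corrected query:
SELECT id, product, total FROM orders WHERE total > 1107.1

Result:
id | product  | total  
---+----------+--------
1  | Keyboard | 1594.36
4  | Keyboard | 1494.38
5  | Keyboard | 1363.95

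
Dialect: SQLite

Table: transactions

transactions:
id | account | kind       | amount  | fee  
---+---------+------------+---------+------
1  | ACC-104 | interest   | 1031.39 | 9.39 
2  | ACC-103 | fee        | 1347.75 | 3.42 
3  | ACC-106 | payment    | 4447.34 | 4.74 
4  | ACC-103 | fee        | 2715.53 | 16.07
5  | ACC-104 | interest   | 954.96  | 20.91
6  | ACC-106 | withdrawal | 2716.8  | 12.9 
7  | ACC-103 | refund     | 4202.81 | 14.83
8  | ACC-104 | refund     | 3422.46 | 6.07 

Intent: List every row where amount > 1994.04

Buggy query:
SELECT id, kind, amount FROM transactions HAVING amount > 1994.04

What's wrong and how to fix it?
Bug: This is a non-aggregate query (no GROUP BY, no aggregates), so in SQLite the HAVING clause is invalid here; a row-level condition belongs in WHERE

Fix: Use WHERE for row-level filtering

Corrected query:
SELECT id, kind, amount FROM transactions WHERE amount > 1994.04

Result:
id | kind       | amount 
---+------------+--------
3  | payment    | 4447.34
4  | fee        | 2715.53
6  | withdrawal | 2716.8 
7  | refund     | 4202.81
8  | refund     | 3422.46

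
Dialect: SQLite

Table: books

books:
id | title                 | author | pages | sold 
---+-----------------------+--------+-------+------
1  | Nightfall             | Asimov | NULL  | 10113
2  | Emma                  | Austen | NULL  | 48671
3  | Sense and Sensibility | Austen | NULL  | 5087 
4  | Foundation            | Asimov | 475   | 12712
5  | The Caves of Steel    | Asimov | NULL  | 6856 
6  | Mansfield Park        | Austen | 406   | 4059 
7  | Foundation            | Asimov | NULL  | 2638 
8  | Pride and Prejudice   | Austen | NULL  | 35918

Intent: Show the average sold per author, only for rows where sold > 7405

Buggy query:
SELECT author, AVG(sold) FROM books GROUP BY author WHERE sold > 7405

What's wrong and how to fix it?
Bug: WHERE cannot follow GROUP BY

Fix: Move the WHERE clause before GROUP BY

Corrected query:
SELECT author, AVG(sold) FROM books WHERE sold > 7405 GROUP BY author

Result:
author | AVG(sold)
-------+----------
Asimov | 11412.5  
Austen | 42294.5  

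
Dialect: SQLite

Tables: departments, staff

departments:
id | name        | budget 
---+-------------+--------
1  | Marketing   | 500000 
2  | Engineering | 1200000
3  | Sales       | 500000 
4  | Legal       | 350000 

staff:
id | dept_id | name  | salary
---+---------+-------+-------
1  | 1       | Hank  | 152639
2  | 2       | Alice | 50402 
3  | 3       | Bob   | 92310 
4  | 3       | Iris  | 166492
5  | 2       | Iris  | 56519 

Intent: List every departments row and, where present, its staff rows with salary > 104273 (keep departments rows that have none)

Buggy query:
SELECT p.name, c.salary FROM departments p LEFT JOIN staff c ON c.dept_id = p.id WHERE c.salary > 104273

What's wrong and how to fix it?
Bug: A WHERE condition on the right-hand table after LEFT JOIN drops unmatched parents

Fix: Move the right-table condition into the ON clause so unmatched parents are kept

Corrected query:
SELECT p.name, c.salary FROM departments p LEFT JOIN staff c ON c.dept_id = p.id AND c.salary > 104273

Result:
name        | salary
------------+-------
Marketing   | 152639
Engineering | NULL  
Sales       | 166492
Legal       | NULL  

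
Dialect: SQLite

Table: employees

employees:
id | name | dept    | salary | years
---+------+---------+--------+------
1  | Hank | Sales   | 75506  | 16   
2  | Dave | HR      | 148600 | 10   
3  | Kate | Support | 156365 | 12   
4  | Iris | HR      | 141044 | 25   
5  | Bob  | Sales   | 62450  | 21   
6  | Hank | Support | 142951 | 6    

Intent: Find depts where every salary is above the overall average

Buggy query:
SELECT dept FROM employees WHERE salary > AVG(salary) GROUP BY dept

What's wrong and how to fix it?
Bug: WHERE evaluates per row before aggregation, so AVG() is unavailable

Fix: Use a subquery for AVG and a HAVING MIN(...) filter so the condition holds for every row in the group

Corrected query:
SELECT dept FROM employees GROUP BY dept HAVING MIN(salary) > (SELECT AVG(salary) FROM employees)

Result:
dept   
-------
HR     
Support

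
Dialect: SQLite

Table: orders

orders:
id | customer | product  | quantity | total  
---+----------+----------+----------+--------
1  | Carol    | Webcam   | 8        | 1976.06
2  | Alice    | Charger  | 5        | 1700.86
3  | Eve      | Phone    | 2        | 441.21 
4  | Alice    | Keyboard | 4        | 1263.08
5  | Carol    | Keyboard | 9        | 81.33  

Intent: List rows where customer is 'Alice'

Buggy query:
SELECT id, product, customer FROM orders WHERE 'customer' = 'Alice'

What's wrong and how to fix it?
Bug: 'customer' in single quotes is a string literal, not the column; the comparison is literal-vs-literal and never true

Fix: Remove the quotes around the column name (or use double quotes for an identifier)

Corrected query:
SELECT id, product, customer FROM orders WHERE customer = 'Alice'

Result:
id | product  | customer
---+----------+---------
2  | Charger  | Alice   
4  | Keyboard | Alice   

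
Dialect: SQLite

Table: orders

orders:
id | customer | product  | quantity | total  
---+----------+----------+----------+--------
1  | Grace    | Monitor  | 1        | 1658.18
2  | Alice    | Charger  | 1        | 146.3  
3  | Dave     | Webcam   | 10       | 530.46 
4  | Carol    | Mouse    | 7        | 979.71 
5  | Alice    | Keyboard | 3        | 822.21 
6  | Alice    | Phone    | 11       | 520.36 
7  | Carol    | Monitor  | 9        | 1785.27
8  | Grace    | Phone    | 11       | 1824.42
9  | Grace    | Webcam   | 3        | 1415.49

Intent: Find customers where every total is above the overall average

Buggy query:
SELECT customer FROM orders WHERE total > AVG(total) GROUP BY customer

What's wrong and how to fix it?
Bug: AVG() is an aggregate; it can't sit directly in WHERE

Fix: Compute the overall average in a scalar subquery and compare each group's MIN against it in HAVING

Corrected query:
SELECT customer FROM orders GROUP BY customer HAVING MIN(total) > (SELECT AVG(total) FROM orders)

Result:
customer
--------
Grace   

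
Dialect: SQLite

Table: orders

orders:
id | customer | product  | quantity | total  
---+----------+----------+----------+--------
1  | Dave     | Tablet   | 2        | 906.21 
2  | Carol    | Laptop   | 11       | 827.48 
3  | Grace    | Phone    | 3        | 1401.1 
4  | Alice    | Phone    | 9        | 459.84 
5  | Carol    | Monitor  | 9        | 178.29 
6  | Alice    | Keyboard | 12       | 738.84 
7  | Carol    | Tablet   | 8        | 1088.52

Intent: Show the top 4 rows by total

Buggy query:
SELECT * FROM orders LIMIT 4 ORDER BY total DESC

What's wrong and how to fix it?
Bug: ORDER BY cannot follow LIMIT; LIMIT is the final clause

Fix: Swap the clauses: ORDER BY first, then LIMIT

Corrected query:
SELECT * FROM orders ORDER BY total DESC LIMIT 4

Result:
id | customer | product | quantity | total  
---+----------+---------+----------+--------
3  | Grace    | Phone   | 3        | 1401.1 
7  | Carol    | Tablet  | 8        | 1088.52
1  | Dave     | Tablet  | 2        | 906.21 
2  | Carol    | Laptop  | 11       | 827.48 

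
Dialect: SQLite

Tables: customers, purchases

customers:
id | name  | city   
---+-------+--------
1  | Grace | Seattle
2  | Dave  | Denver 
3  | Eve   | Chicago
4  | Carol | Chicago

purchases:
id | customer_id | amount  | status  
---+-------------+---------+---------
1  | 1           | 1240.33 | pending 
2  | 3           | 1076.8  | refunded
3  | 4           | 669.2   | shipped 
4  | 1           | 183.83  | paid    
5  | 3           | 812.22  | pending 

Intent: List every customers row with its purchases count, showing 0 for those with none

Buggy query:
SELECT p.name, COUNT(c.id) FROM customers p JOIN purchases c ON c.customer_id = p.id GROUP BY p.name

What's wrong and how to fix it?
Bug: An inner join excludes parents with zero children

Fix: Switch to LEFT JOIN to retain unmatched parent rows

Corrected query:
SELECT p.name, COUNT(c.id) FROM customers p LEFT JOIN purchases c ON c.customer_id = p.id GROUP BY p.name

Result:
name  | COUNT(c.id)
------+------------
Carol | 1          
Dave  | 0          
Eve   | 2          
Grace | 2          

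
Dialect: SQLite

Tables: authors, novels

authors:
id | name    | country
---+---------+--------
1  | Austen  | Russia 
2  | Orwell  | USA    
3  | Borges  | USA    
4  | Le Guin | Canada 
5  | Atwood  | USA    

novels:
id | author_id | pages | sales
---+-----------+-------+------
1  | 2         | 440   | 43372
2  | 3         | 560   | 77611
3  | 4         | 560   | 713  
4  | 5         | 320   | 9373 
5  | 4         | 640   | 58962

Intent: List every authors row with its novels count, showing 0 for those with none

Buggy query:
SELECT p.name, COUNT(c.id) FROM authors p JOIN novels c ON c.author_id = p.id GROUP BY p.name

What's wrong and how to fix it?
Bug: An inner join excludes parents with zero children

Fix: Use LEFT JOIN so parents without children still appear (COUNT(c.id) gives 0)

Corrected query:
SELECT p.name, COUNT(c.id) FROM authors p LEFT JOIN novels c ON c.author_id = p.id GROUP BY p.name

Result:
name    | COUNT(c.id)
--------+------------
Atwood  | 1          
Austen  | 0          
Borges  | 1          
Le Guin | 2          
Orwell  | 1          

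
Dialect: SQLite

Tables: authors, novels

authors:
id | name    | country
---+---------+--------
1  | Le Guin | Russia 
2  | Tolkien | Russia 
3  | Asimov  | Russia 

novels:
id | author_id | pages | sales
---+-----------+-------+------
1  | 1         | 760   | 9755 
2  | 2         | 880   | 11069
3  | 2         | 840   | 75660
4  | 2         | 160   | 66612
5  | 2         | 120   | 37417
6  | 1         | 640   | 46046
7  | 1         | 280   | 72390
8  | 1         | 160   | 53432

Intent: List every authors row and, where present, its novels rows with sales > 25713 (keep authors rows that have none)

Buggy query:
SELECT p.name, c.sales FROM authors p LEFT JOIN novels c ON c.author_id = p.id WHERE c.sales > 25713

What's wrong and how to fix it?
Bug: Filtering c.sales in WHERE discards the NULL rows produced by LEFT JOIN, turning it into an inner join

Fix: Put 'c.sales > 25713' in the JOIN's ON clause instead of WHERE

Corrected query:
SELECT p.name, c.sales FROM authors p LEFT JOIN novels c ON c.author_id = p.id AND c.sales > 25713

Result:
name    | sales
--------+------
Le Guin | 46046
Le Guin | 53432
Le Guin | 72390
Tolkien | 37417
Tolkien | 66612
Tolkien | 75660
Asimov  | NULL 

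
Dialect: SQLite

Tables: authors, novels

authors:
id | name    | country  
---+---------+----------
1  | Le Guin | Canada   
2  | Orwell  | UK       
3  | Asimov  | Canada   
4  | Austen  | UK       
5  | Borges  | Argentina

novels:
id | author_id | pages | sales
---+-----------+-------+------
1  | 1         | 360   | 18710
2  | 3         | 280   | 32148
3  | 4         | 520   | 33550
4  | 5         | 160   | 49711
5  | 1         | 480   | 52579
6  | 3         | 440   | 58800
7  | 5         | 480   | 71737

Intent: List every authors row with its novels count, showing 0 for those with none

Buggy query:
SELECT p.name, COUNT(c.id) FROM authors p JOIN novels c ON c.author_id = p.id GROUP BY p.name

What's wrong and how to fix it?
Bug: An inner join excludes parents with zero children

Fix: Use LEFT JOIN so parents without children still appear (COUNT(c.id) gives 0)

Corrected query:
SELECT p.name, COUNT(c.id) FROM authors p LEFT JOIN novels c ON c.author_id = p.id GROUP BY p.name

Result:
name    | COUNT(c.id)
--------+------------
Asimov  | 2          
Austen  | 1          
Borges  | 2          
Le Guin | 2          
Orwell  | 0          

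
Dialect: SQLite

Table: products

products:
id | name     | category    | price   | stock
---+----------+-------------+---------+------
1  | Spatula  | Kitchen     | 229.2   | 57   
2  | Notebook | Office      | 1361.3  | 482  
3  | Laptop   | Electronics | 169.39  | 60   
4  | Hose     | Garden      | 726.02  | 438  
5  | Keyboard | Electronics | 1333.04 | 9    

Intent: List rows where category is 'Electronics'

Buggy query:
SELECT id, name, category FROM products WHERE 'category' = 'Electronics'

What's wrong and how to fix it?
Bug: Single quotes denote string literals in SQL; the column name is being compared as a constant string

Fix: Reference the column as category without single quotes

Corrected query:
SELECT id, name, category FROM products WHERE category = 'Electronics'

Result:
id | name     | category   
---+----------+------------
3  | Laptop   | Electronics
5  | Keyboard | Electronics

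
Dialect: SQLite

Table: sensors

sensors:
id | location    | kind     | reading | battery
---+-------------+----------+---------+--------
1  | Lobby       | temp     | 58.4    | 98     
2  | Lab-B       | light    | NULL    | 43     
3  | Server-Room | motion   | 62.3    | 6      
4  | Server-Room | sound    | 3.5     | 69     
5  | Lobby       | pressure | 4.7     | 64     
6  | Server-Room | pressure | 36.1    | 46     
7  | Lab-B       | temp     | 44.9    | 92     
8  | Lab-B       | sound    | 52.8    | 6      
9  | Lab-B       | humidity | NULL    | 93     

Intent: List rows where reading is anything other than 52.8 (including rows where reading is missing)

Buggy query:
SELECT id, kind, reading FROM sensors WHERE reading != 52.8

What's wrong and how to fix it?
Bug: 'reading != 52.8' is unknown when reading is NULL, so NULL rows are silently excluded

Fix: Add an explicit OR reading IS NULL to include the missing-value rows

Corrected query:
SELECT id, kind, reading FROM sensors WHERE reading != 52.8 OR reading IS NULL

Result:
id | kind     | reading
---+----------+--------
1  | temp     | 58.4   
2  | light    | NULL   
3  | motion   | 62.3   
4  | sound    | 3.5    
5  | pressure | 4.7    
6  | pressure | 36.1   
7  | temp     | 44.9   
9  | humidity | NULL   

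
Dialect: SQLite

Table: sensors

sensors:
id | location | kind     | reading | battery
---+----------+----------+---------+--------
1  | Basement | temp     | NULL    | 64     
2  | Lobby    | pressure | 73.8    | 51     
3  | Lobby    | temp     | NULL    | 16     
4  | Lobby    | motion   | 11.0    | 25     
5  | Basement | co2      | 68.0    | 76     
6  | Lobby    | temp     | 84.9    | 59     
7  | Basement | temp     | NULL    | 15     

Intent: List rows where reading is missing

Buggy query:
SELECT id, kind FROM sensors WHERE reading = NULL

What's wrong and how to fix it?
Bug: '= NULL' is always unknown in SQL three-valued logic, so no rows match

Fix: Use IS NULL to test for NULL

Corrected query:
SELECT id, kind FROM sensors WHERE reading IS NULL

Result:
id | kind
---+-----
1  | temp
3  | temp
7  | temp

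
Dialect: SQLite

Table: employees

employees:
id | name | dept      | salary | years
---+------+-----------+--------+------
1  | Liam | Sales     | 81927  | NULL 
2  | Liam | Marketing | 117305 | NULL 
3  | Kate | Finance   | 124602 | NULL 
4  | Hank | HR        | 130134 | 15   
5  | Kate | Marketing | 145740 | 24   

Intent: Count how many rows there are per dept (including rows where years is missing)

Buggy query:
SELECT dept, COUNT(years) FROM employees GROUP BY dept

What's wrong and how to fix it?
Bug: COUNT(column) counts non-NULL values only; rows with NULL years aren't counted

Fix: Replace COUNT(years) with COUNT(*)

Corrected query:
SELECT dept, COUNT(*) FROM employees GROUP BY dept

Result:
dept      | COUNT(*)
----------+---------
Finance   | 1       
HR        | 1       
Marketing | 2       
Sales     | 1       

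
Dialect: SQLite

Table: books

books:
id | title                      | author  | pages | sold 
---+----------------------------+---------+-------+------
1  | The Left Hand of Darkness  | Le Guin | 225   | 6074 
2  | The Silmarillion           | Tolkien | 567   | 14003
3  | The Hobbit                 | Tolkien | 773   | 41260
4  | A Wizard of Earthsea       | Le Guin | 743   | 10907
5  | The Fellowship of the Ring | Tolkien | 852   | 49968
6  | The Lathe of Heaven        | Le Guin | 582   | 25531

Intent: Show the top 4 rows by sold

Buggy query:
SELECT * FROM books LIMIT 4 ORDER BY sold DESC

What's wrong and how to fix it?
Bug: LIMIT must come after ORDER BY

Fix: Swap the clauses: ORDER BY first, then LIMIT

Corrected query:
SELECT * FROM books ORDER BY sold DESC LIMIT 4

Result:
id | title                      | author  | pages | sold 
---+----------------------------+---------+-------+------
5  | The Fellowship of the Ring | Tolkien | 852   | 49968
3  | The Hobbit                 | Tolkien | 773   | 41260
6  | The Lathe of Heaven        | Le Guin | 582   | 25531
2  | The Silmarillion           | Tolkien | 567   | 14003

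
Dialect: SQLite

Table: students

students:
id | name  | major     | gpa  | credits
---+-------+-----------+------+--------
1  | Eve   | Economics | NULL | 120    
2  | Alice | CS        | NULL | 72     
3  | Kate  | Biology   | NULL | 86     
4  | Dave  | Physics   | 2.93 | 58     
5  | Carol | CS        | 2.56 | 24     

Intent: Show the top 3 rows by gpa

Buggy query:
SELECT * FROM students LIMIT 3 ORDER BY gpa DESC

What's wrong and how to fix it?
Bug: LIMIT must come after ORDER BY

Fix: Sort with ORDER BY, then apply LIMIT

Corrected query:
SELECT * FROM students ORDER BY gpa DESC LIMIT 3

Result:
id | name  | major     | gpa  | credits
---+-------+-----------+------+--------
4  | Dave  | Physics   | 2.93 | 58     
5  | Carol | CS        | 2.56 | 24     
1  | Eve   | Economics | NULL | 120    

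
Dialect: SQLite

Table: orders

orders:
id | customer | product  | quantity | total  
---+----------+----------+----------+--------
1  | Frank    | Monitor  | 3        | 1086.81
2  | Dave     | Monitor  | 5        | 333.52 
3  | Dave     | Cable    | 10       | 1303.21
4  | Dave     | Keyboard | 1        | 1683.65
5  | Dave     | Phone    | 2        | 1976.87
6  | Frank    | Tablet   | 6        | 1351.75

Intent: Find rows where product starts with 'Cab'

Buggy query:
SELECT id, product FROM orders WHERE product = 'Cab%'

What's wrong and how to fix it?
Bug: Wildcards only work with LIKE; '=' treats '%' as a literal character

Fix: Replace '=' with LIKE so 'Cab%' is treated as a pattern

Corrected query:
SELECT id, product FROM orders WHERE product LIKE 'Cab%'

Result:
id | product
---+--------
3  | Cable  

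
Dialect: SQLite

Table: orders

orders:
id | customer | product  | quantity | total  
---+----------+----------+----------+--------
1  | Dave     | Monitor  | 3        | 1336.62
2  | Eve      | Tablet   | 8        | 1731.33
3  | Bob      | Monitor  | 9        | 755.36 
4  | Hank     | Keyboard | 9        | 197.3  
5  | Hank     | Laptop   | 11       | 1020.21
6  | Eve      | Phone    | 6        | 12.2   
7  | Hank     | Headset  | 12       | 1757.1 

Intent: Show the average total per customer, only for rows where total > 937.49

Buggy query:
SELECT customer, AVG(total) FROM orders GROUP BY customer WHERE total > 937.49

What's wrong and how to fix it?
Bug: WHERE cannot follow GROUP BY

Fix: Place WHERE between FROM and GROUP BY

Corrected query:
SELECT customer, AVG(total) FROM orders WHERE total > 937.49 GROUP BY customer

Result:
customer | AVG(total)
---------+-----------
Dave     | 1336.62   
Eve      | 1731.33   
Hank     | 1388.655  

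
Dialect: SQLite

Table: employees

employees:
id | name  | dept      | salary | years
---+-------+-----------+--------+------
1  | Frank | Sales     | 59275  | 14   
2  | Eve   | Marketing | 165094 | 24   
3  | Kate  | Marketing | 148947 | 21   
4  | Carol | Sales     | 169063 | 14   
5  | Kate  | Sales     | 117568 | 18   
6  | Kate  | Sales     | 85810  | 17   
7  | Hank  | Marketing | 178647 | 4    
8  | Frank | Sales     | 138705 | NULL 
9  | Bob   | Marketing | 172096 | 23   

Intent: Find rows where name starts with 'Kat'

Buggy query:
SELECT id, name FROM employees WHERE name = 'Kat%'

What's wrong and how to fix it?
Bug: '=' compares the literal string including the % character; pattern matching needs LIKE

Fix: Use LIKE for wildcard pattern matching

Corrected query:
SELECT id, name FROM employees WHERE name LIKE 'Kat%'

Result:
id | name
---+-----
3  | Kate
5  | Kate
6  | Kate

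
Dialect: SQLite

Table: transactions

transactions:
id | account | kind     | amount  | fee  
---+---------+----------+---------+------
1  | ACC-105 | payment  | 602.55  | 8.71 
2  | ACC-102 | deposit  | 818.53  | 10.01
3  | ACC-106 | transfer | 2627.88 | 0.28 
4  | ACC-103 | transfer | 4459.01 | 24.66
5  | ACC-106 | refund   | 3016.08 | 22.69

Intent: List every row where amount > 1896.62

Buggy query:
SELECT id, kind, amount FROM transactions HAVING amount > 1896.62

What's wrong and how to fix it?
Bug: This is a non-aggregate query (no GROUP BY, no aggregates), so in SQLite the HAVING clause is invalid here; a row-level condition belongs in WHERE

Fix: Use WHERE for row-level filtering

Corrected query:
SELECT id, kind, amount FROM transactions WHERE amount > 1896.62

Result:
id | kind     | amount 
---+----------+--------
3  | transfer | 2627.88
4  | transfer | 4459.01
5  | refund   | 3016.08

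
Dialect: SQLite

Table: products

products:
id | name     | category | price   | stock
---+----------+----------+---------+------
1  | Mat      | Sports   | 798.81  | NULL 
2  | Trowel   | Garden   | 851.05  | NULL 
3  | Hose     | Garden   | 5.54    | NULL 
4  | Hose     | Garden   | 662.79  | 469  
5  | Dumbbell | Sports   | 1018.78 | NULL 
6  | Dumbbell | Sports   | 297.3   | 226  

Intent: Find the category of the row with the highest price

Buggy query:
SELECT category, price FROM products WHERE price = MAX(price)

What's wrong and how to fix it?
Bug: WHERE is evaluated per row; an aggregate over the whole table isn't defined there

Fix: Use a subquery: WHERE price = (SELECT MAX(price) FROM products)

Corrected query:
SELECT category, price FROM products WHERE price = (SELECT MAX(price) FROM products)

Result:
category | price  
---------+--------
Sports   | 1018.78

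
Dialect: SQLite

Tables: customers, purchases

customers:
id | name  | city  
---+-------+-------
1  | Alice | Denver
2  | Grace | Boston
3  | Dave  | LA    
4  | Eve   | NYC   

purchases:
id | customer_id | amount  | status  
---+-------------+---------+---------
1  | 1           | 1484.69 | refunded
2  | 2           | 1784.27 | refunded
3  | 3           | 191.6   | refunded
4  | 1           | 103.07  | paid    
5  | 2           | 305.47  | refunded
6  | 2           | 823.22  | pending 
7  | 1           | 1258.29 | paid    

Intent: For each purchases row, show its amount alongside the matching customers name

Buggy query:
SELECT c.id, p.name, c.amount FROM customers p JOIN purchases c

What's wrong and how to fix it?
Bug: JOIN with no ON clause produces a cartesian product; every purchases row pairs with every customers row

Fix: Add ON c.customer_id = p.id to the JOIN

Corrected query:
SELECT c.id, p.name, c.amount FROM customers p JOIN purchases c ON c.customer_id = p.id

Result:
id | name  | amount 
---+-------+--------
1  | Alice | 1484.69
2  | Grace | 1784.27
3  | Dave  | 191.6  
4  | Alice | 103.07 
5  | Grace | 305.47 
6  | Grace | 823.22 
7  | Alice | 1258.29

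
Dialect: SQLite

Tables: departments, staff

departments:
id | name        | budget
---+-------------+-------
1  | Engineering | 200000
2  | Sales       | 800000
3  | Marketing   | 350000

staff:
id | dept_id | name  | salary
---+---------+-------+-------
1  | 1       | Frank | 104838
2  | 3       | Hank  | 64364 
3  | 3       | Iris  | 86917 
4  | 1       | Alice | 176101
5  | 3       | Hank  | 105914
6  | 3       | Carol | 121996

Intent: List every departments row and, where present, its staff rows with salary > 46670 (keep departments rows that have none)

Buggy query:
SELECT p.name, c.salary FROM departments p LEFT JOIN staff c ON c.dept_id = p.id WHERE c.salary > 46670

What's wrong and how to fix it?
Bug: Filtering c.salary in WHERE discards the NULL rows produced by LEFT JOIN, turning it into an inner join

Fix: Move the right-table condition into the ON clause so unmatched parents are kept

Corrected query:
SELECT p.name, c.salary FROM departments p LEFT JOIN staff c ON c.dept_id = p.id AND c.salary > 46670

Result:
name        | salary
------------+-------
Engineering | 104838
Engineering | 176101
Sales       | NULL  
Marketing   | 64364 
Marketing   | 86917 
Marketing   | 105914
Marketing   | 121996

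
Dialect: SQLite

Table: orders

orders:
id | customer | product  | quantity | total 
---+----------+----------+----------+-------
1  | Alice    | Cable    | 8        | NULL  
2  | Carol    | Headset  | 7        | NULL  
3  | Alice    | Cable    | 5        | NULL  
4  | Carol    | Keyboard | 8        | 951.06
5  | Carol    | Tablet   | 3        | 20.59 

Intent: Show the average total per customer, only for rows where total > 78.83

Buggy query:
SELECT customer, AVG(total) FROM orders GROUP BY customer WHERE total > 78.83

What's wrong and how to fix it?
Bug: Row-level WHERE must come before GROUP BY in the clause order

Fix: Move the WHERE clause before GROUP BY

Corrected query:
SELECT customer, AVG(total) FROM orders WHERE total > 78.83 GROUP BY customer

Result:
customer | AVG(total)
---------+-----------
Carol    | 951.06    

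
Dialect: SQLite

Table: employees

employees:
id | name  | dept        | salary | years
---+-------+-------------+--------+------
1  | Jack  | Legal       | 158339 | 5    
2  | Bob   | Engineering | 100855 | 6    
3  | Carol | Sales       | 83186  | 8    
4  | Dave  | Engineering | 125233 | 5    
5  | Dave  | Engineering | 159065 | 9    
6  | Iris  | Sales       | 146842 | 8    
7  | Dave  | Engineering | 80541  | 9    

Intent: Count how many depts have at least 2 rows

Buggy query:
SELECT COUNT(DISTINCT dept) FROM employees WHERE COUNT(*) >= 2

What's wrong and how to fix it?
Bug: WHERE filters individual rows, not groups, so a group-level COUNT is invalid there

Fix: Group first with HAVING COUNT(*) >= 2, then COUNT the resulting groups

Corrected query:
SELECT COUNT(*) FROM (SELECT dept FROM employees GROUP BY dept HAVING COUNT(*) >= 2)

Result:
COUNT(*)
--------
2       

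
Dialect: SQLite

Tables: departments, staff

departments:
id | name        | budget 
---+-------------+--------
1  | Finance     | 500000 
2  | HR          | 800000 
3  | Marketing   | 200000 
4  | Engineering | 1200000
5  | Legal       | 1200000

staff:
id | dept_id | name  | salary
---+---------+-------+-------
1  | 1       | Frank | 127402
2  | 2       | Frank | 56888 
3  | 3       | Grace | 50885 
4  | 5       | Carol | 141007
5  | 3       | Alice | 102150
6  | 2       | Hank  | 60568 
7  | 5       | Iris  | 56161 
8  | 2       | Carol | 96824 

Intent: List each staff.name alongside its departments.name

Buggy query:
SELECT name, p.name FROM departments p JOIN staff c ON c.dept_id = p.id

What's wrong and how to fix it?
Bug: 'name' exists in both joined tables, so the database can't tell which one is meant

Fix: Qualify the column with its table alias (c.name)

Corrected query:
SELECT c.name, p.name FROM departments p JOIN staff c ON c.dept_id = p.id

Result:
name  | name     
------+----------
Frank | Finance  
Frank | HR       
Grace | Marketing
Carol | Legal    
Alice | Marketing
Hank  | HR       
Iris  | Legal    
Carol | HR       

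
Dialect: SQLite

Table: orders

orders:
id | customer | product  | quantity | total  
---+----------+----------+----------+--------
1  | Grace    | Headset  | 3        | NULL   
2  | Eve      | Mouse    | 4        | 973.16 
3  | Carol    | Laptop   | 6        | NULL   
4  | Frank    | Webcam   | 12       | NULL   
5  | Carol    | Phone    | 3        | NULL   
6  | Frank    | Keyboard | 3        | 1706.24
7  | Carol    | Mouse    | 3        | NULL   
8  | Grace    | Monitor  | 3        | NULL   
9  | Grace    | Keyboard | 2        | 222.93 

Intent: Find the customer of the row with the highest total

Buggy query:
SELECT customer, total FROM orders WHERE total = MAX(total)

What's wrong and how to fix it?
Bug: WHERE is evaluated per row; an aggregate over the whole table isn't defined there

Fix: Wrap MAX in a scalar subquery so WHERE compares against a single value

Corrected query:
SELECT customer, total FROM orders WHERE total = (SELECT MAX(total) FROM orders)

Result:
customer | total  
---------+--------
Frank    | 1706.24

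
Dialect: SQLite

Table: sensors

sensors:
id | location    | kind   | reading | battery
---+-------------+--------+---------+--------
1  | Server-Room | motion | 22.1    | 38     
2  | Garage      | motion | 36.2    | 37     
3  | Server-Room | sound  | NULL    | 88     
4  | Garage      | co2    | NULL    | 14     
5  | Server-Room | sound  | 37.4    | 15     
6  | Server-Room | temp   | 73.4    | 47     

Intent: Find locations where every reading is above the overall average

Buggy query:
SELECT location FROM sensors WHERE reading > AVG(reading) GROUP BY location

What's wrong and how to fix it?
Bug: WHERE evaluates per row before aggregation, so AVG() is unavailable

Fix: Compute the overall average in a scalar subquery and compare each group's MIN against it in HAVING

Corrected query:
SELECT location FROM sensors GROUP BY location HAVING MIN(reading) > (SELECT AVG(reading) FROM sensors)

Result:
(no rows)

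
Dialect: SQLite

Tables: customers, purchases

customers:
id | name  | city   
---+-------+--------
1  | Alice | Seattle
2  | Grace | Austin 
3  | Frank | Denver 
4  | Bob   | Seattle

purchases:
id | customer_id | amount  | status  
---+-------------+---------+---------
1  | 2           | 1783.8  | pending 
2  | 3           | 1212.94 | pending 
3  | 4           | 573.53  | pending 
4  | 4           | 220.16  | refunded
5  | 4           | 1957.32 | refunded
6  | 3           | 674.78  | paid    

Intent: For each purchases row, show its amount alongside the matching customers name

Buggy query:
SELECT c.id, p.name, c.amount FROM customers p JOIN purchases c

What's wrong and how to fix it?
Bug: JOIN with no ON clause produces a cartesian product; every purchases row pairs with every customers row

Fix: Specify the join condition linking the foreign key to the parent id

Corrected query:
SELECT c.id, p.name, c.amount FROM customers p JOIN purchases c ON c.customer_id = p.id

Result:
id | name  | amount 
---+-------+--------
1  | Grace | 1783.8 
2  | Frank | 1212.94
3  | Bob   | 573.53 
4  | Bob   | 220.16 
5  | Bob   | 1957.32
6  | Frank | 674.78 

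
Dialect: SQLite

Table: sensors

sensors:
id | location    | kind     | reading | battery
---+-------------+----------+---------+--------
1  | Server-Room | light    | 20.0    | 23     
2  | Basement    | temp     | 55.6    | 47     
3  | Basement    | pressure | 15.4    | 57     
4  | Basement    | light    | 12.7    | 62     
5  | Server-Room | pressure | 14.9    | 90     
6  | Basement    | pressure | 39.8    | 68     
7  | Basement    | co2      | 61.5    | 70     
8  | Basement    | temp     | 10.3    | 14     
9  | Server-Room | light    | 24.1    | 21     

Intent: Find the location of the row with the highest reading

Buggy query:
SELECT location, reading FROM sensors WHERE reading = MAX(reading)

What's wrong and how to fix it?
Bug: WHERE is evaluated per row; an aggregate over the whole table isn't defined there

Fix: Use a subquery: WHERE reading = (SELECT MAX(reading) FROM sensors)

Corrected query:
SELECT location, reading FROM sensors WHERE reading = (SELECT MAX(reading) FROM sensors)

Result:
location | reading
---------+--------
Basement | 61.5   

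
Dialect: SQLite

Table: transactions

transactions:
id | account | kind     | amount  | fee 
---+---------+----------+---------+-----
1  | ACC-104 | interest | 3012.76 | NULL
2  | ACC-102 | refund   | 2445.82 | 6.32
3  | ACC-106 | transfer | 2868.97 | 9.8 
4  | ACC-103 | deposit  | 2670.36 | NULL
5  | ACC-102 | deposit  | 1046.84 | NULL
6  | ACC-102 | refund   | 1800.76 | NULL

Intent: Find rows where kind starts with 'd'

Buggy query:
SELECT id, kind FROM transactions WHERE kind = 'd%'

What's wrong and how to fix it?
Bug: '=' compares the literal string including the % character; pattern matching needs LIKE

Fix: Use LIKE for wildcard pattern matching

Corrected query:
SELECT id, kind FROM transactions WHERE kind LIKE 'd%'

Result:
id | kind   
---+--------
4  | deposit
5  | deposit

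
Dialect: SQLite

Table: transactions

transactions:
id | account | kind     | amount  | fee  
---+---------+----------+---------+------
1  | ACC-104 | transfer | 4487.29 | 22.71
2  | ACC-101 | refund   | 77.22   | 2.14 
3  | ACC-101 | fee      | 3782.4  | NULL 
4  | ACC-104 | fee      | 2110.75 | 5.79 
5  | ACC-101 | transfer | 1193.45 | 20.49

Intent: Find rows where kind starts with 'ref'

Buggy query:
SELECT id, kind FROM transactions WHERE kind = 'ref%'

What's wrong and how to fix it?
Bug: '=' compares the literal string including the % character; pattern matching needs LIKE

Fix: Replace '=' with LIKE so 'ref%' is treated as a pattern

Corrected query:
SELECT id, kind FROM transactions WHERE kind LIKE 'ref%'

Result:
id | kind  
---+-------
2  | refund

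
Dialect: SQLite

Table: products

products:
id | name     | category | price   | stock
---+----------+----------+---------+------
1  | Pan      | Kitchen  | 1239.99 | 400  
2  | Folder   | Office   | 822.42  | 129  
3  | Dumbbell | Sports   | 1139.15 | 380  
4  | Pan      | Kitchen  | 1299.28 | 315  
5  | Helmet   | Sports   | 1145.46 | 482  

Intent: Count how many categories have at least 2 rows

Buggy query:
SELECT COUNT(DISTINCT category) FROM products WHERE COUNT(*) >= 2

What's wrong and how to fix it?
Bug: WHERE filters individual rows, not groups, so a group-level COUNT is invalid there

Fix: Group first with HAVING COUNT(*) >= 2, then COUNT the resulting groups

Corrected query:
SELECT COUNT(*) FROM (SELECT category FROM products GROUP BY category HAVING COUNT(*) >= 2)

Result:
COUNT(*)
--------
2       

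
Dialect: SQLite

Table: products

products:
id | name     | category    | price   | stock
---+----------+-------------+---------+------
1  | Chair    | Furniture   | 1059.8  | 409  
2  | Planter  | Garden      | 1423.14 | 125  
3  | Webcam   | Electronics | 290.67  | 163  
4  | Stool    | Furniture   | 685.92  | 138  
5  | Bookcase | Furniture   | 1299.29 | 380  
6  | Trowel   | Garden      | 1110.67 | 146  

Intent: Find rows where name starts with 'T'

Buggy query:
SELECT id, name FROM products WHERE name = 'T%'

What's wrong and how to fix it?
Bug: Wildcards only work with LIKE; '=' treats '%' as a literal character

Fix: Use LIKE for wildcard pattern matching

Corrected query:
SELECT id, name FROM products WHERE name LIKE 'T%'

Result:
id | name  
---+-------
6  | Trowel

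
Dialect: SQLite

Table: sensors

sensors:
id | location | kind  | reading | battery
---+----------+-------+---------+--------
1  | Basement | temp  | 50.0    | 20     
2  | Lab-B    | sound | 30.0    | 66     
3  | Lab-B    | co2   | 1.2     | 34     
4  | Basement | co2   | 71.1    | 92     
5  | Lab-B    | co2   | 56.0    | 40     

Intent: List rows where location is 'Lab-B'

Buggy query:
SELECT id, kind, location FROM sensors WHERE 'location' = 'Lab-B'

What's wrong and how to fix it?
Bug: 'location' in single quotes is a string literal, not the column; the comparison is literal-vs-literal and never true

Fix: Reference the column as location without single quotes

Corrected query:
SELECT id, kind, location FROM sensors WHERE location = 'Lab-B'

Result:
id | kind  | location
---+-------+---------
2  | sound | Lab-B   
3  | co2   | Lab-B   
5  | co2   | Lab-B   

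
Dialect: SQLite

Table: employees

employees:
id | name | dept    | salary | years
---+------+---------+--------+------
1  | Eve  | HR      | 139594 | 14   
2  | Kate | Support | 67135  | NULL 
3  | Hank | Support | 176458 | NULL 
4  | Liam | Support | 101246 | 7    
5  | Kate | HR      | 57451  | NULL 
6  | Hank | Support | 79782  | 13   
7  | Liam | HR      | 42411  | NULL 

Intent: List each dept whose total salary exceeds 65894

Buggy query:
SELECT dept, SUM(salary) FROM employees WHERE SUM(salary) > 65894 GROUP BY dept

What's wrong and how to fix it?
Bug: WHERE runs before GROUP BY, so aggregates aren't available there

Fix: Use HAVING (which filters groups after aggregation) instead of WHERE

Corrected query:
SELECT dept, SUM(salary) FROM employees GROUP BY dept HAVING SUM(salary) > 65894

Result:
dept    | SUM(salary)
--------+------------
HR      | 239456     
Support | 424621     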